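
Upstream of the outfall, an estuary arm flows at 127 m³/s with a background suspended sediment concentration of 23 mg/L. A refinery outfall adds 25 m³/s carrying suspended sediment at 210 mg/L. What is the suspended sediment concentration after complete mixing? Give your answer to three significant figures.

Conservation of mass: C = (127.0·23.00 + 25.00·210.0) / 152.0 = 8171/152.0 = 53.76 mg/L.

53.8 mg/L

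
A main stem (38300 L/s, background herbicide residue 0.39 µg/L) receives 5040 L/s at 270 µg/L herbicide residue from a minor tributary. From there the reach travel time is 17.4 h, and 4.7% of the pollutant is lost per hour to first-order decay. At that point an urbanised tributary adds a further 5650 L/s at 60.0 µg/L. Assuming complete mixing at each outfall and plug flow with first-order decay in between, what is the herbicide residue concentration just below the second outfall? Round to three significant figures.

Mass balance: C = (38300·0.3900 + 5040·270.0) / 43340 = 1376000/43340 = 31.74 µg/L; combined flow 43340 L/s.
4.7%/h lost → k = −ln(1 − 0.047) = 0.04814 h⁻¹.
After decay, C = 31.74 × e^(−kt) = 31.74 × 0.4327 = 13.74 µg/L.
At the second outfall, C = (43340·13.74 + 5650·60.00) / (43340 + 5650) = 19.07 µg/L.

19.1 µg/L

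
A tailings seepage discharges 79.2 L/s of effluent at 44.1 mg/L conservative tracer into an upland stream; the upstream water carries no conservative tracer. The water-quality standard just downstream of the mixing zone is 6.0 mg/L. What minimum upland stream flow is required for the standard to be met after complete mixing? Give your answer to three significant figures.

Set C_mix = 6.0: (Q·0 + 79.20·44.10) / (Q + 79.20) = 6.0
→ Q = 79.20·(44.10 − 6.0)/(6.0 − 0) = 502.9 L/s.

503 L/s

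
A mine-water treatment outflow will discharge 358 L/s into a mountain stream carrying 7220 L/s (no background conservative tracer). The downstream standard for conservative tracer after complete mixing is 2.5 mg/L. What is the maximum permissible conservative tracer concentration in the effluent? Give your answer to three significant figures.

52.9 mg/L

At the limit, (Qr·Cr + Qe·Cₑ)/(Qr + Qe) = 2.5:
Cₑ = (7578·2.5 − 7220·0) / 358.0 = 52.92 mg/L.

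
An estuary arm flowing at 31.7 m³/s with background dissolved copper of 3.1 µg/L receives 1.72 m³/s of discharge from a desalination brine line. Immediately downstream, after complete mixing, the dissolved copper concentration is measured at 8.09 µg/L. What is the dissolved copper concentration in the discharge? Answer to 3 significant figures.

100 µg/L

Mass balance: 31.70·3.100 + 1.720·Cₑ = 33.42·8.090
→ Cₑ = (33.42·8.090 − 31.70·3.100) / 1.720 = 100.1 µg/L.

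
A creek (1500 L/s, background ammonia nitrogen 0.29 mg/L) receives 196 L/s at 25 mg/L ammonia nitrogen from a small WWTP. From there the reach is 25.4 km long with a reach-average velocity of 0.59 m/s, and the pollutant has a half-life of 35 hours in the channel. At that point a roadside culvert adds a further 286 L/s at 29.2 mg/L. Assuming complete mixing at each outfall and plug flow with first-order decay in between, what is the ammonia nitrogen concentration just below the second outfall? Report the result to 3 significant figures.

Mixed concentration C = ΣQC/ΣQ = (1500·0.2900 + 196.0·25.00) / 1696 = 5335/1696 = 3.146 mg/L; combined flow 1696 L/s.
Travel time t = 25.4·1000 / 0.59 = 43050 s = 11.96 h.
Half-life 35 h → k = ln 2 / 35 = 0.01980 h⁻¹ = 0.4753 d⁻¹.
After decay, C = 3.146 × e^(−kt) = 3.146 × 0.7891 = 2.482 mg/L.
Second outfall: C = (1696·2.482 + 286.0·29.20)/1982 = 6.338 mg/L.

6.34 mg/L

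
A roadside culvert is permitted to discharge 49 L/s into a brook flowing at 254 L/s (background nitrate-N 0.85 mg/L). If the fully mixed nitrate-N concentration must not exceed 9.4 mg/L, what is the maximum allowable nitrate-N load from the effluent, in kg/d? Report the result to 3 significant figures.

Mass balance at the limit: 254.0·0.8500 + 49.00·Cₑ = 303.0·9.4 → Cₑ = 53.72 mg/L.
49.00 L/s = 0.04900 m³/s. Load = 0.04900 m³/s × 53.72 g/m³ × 86 400 s/d = 227.4 kg/d.

227 kg/d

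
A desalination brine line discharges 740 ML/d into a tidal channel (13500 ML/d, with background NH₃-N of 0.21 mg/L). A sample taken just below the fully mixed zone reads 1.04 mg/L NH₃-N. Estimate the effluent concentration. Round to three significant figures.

Mass balance: 13500·0.2100 + 740.0·Cₑ = 14240·1.040
→ Cₑ = (14240·1.040 − 13500·0.2100) / 740.0 = 16.18 mg/L.

16.2 mg/L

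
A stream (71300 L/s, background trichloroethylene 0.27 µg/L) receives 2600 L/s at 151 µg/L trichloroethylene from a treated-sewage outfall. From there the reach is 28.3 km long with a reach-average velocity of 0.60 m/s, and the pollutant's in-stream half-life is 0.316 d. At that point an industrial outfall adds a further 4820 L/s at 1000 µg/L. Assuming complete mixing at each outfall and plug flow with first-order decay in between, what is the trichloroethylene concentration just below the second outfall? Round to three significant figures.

62.8 µg/L

Conservation of mass: C = (71300·0.2700 + 2600·151.0) / 73900 = 411900/73900 = 5.573 µg/L; combined flow 73900 L/s.
Travel time t = 28.3·1000 / 0.60 = 47170 s = 13.10 h.
Half-life 0.316 d → k = ln 2 / 0.316 = 2.194 d⁻¹.
After decay, C = 5.573 × e^(−kt) = 5.573 × 0.3020 = 1.683 µg/L.
At the second outfall, C = (73900·1.683 + 4820·1000) / (73900 + 4820) = 62.81 µg/L.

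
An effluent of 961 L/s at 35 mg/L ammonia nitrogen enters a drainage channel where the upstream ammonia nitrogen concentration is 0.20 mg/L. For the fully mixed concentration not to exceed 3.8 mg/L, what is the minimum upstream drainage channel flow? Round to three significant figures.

Set C_mix = 3.8: (Q·0.2000 + 961.0·35.00) / (Q + 961.0) = 3.8
→ Q = 961.0·(35.00 − 3.8)/(3.8 − 0.2000) = 8329 L/s.

8330 L/s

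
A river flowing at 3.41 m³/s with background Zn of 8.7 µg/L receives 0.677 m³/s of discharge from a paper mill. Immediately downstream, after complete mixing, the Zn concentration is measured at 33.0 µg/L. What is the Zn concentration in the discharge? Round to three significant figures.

Mass balance: 3.410·8.700 + 0.6770·Cₑ = 4.087·33.00
→ Cₑ = (4.087·33.00 − 3.410·8.700) / 0.6770 = 155.4 µg/L.

155 µg/L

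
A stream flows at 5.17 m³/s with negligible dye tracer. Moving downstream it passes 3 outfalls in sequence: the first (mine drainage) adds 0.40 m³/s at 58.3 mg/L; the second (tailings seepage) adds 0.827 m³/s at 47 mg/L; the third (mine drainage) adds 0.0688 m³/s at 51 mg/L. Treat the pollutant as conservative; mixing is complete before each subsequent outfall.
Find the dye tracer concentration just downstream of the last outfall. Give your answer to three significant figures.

Below outfall 1: Q → 5.570 m³/s, C = (5.170·0 + 0.4000·58.30)/5.570 = 4.187 mg/L.
Below outfall 2: Q → 6.397 m³/s, C = (5.570·4.187 + 0.8270·47.00)/6.397 = 9.722 mg/L.
Below outfall 3: Q → 6.466 m³/s, C = (6.397·9.722 + 0.06880·51.00)/6.466 = 10.16 mg/L.

10.2 mg/L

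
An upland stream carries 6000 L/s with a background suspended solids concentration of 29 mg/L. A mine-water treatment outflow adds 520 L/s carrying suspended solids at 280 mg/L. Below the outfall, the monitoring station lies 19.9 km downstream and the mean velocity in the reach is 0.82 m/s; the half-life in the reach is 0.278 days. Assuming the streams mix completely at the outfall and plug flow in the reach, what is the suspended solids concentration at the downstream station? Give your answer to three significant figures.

24.3 mg/L

After mixing, C = (6000·29.00 + 520.0·280.0) / 6520 = 319600/6520 = 49.02 mg/L.
Travel time t = 19.9·1000 / 0.82 = 24270 s = 6.741 h.
Half-life 0.278 d → k = ln 2 / 0.278 = 2.493 d⁻¹.
Applying C = C₀e^(−kt): 49.02 × 0.4964 = 24.33 mg/L.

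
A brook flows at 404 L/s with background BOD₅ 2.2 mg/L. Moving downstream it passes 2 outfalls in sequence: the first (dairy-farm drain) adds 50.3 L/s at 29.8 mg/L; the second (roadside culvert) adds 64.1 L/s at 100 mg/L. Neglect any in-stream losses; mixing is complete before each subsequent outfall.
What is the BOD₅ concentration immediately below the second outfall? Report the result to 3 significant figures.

17.0 mg/L

Outfall 1: combined Q = 454.3 L/s; C = (404.0·2.200 + 50.30·29.80)/454.3 = 5.256 mg/L.
Outfall 2: combined Q = 518.4 L/s; C = (454.3·5.256 + 64.10·100.0)/518.4 = 16.97 mg/L.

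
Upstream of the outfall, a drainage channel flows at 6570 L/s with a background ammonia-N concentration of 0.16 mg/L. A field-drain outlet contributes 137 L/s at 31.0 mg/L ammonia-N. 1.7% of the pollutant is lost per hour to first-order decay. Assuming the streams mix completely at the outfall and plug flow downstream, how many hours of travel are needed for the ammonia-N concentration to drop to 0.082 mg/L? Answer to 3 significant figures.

132 h

Mixed concentration C = ΣQC/ΣQ = (6570·0.1600 + 137.0·31.00) / 6707 = 5298/6707 = 0.7900 mg/L.
1.7%/h lost → k = −ln(1 − 0.017) = 0.01715 h⁻¹.
0.7900·exp(−k·t) = 0.082 → t = ln(0.7900/0.082)/k = 475600 s = 132.1 h.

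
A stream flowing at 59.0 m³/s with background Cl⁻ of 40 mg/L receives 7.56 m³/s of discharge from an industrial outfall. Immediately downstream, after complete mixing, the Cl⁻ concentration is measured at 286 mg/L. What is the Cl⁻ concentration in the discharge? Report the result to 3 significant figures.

2210 mg/L

Mass balance: 59.00·40.00 + 7.560·Cₑ = 66.56·286.0
→ Cₑ = (66.56·286.0 − 59.00·40.00) / 7.560 = 2206 mg/L.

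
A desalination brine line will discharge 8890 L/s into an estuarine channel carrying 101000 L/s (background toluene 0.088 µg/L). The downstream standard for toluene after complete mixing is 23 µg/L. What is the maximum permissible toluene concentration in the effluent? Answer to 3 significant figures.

283 µg/L

At the limit, (Qr·Cr + Qe·Cₑ)/(Qr + Qe) = 23:
Cₑ = (109900·23 − 101000·0.08800) / 8890 = 283.3 µg/L.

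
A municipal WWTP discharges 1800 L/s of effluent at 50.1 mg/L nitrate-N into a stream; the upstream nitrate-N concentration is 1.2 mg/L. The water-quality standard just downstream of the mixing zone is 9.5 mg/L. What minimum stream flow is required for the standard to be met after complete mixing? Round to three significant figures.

8800 L/s

Set C_mix = 9.5: (Q·1.200 + 1800·50.10) / (Q + 1800) = 9.5
→ Q = 1800·(50.10 − 9.5)/(9.5 − 1.200) = 8805 L/s.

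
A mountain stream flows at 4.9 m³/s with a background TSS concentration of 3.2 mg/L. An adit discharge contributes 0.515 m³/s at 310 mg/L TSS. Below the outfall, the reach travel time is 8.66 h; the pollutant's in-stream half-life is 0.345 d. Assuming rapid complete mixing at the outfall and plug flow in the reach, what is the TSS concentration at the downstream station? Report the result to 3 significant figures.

Mixed concentration C = ΣQC/ΣQ = (4.900·3.200 + 0.5150·310.0) / 5.415 = 175.3/5.415 = 32.38 mg/L.
Half-life 0.345 d → k = ln 2 / 0.345 = 2.009 d⁻¹.
Decay over the reach: 32.38·exp(−kt) = 32.38·0.4843 = 15.68 mg/L.

15.7 mg/L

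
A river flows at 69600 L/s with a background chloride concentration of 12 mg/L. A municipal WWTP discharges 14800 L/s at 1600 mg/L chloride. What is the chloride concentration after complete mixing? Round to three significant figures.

290 mg/L

Mixed concentration C = ΣQC/ΣQ = (69600·12.00 + 14800·1600) / 84400 = 24520000/84400 = 290.5 mg/L.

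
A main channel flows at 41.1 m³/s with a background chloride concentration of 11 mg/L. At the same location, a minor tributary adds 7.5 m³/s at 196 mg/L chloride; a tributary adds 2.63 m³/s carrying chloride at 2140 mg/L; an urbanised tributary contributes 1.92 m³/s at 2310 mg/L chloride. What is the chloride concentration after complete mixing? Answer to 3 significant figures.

226 mg/L

Conservation of mass: C = (41.10·11.00 + 7.500·196.0 + 2.630·2140 + 1.920·2310) / 53.15 = 11990/53.15 = 225.5 mg/L.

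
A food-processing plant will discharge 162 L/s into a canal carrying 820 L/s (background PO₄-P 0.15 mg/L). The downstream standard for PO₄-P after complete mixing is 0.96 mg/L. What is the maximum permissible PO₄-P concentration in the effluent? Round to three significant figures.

At the limit, (Qr·Cr + Qe·Cₑ)/(Qr + Qe) = 0.96:
Cₑ = (982.0·0.96 − 820.0·0.1500) / 162.0 = 5.060 mg/L.

5.06 mg/L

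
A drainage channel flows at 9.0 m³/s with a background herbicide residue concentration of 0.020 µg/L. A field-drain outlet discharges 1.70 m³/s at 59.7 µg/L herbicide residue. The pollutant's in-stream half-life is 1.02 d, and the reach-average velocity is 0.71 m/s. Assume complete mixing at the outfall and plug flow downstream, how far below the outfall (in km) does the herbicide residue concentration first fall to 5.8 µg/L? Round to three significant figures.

Mixed concentration C = ΣQC/ΣQ = (9.000·0.02000 + 1.700·59.70) / 10.70 = 101.7/10.70 = 9.502 µg/L.
Half-life 1.02 d → k = ln 2 / 1.02 = 0.6796 d⁻¹.
Set 9.502·exp(−k·t) = 5.8 → t = ln(9.502/5.8)/k = 62760 s = 17.43 h.
Distance = v·t = 0.71·62760 = 44560 m = 44.56 km.

44.6 km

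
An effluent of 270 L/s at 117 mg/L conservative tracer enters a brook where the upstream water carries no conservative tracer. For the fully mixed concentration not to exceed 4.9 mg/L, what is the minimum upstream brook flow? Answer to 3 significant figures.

6180 L/s

Set C_mix = 4.9: (Q·0 + 270.0·117.0) / (Q + 270.0) = 4.9
→ Q = 270.0·(117.0 − 4.9)/(4.9 − 0) = 6177 L/s.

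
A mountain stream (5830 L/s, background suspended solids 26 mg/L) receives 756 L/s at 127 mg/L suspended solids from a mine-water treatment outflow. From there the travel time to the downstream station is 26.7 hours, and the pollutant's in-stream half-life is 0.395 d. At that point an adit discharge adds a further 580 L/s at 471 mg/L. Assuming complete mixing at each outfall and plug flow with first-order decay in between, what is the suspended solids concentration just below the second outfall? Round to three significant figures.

43.0 mg/L

Flow-weighted average: C = (5830·26.00 + 756.0·127.0) / 6586 = 247600/6586 = 37.59 mg/L; combined flow 6586 L/s.
Half-life 0.395 d → k = ln 2 / 0.395 = 1.755 d⁻¹.
Decay over the reach: 37.59·exp(−kt) = 37.59·0.1420 = 5.337 mg/L.
At the second outfall, C = (6586·5.337 + 580.0·471.0) / (6586 + 580.0) = 43.03 mg/L.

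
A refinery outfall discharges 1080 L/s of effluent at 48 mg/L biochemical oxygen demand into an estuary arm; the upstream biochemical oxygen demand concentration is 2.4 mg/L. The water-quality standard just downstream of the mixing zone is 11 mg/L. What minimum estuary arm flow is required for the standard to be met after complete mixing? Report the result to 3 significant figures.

4650 L/s

Set C_mix = 11: (Q·2.400 + 1080·48.00) / (Q + 1080) = 11
→ Q = 1080·(48.00 − 11)/(11 − 2.400) = 4647 L/s.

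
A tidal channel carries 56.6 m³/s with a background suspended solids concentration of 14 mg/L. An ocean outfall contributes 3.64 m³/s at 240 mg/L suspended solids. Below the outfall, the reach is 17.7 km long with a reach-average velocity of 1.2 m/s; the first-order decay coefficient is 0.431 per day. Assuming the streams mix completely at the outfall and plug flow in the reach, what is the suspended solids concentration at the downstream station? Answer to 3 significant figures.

25.7 mg/L

Mass balance: C = (56.60·14.00 + 3.640·240.0) / 60.24 = 1666/60.24 = 27.66 mg/L.
Travel time t = 17.7·1000 / 1.2 = 14750 s = 4.097 h.
Decay over the reach: 27.66·exp(−kt) = 27.66·0.9291 = 25.69 mg/L.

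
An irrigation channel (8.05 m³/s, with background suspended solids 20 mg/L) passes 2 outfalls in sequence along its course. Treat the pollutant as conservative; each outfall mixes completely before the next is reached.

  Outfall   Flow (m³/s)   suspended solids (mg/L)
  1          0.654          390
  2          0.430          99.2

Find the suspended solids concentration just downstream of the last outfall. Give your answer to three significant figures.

50.2 mg/L

Below outfall 1: Q → 8.704 m³/s, C = (8.050·20.00 + 0.6540·390.0)/8.704 = 47.80 mg/L.
Below outfall 2: Q → 9.134 m³/s, C = (8.704·47.80 + 0.4300·99.20)/9.134 = 50.22 mg/L.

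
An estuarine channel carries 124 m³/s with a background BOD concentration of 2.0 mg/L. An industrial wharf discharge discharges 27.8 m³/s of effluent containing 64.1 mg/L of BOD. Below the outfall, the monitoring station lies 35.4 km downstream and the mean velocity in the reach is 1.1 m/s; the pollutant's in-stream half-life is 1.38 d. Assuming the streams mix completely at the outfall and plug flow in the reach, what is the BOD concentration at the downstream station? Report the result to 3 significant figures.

11.1 mg/L

Mixed concentration C = ΣQC/ΣQ = (124.0·2.000 + 27.80·64.10) / 151.8 = 2030/151.8 = 13.37 mg/L.
Travel time t = 35.4·1000 / 1.1 = 32180 s = 8.939 h.
Half-life 1.38 d → k = ln 2 / 1.38 = 0.5023 d⁻¹.
Applying C = C₀e^(−kt): 13.37 × 0.8294 = 11.09 mg/L.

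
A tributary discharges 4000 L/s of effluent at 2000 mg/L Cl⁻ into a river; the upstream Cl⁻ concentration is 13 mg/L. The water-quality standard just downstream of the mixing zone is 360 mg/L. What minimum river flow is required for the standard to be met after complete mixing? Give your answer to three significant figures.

18900 L/s

Set C_mix = 360: (Q·13.00 + 4000·2000) / (Q + 4000) = 360
→ Q = 4000·(2000 − 360)/(360 − 13.00) = 18900 L/s.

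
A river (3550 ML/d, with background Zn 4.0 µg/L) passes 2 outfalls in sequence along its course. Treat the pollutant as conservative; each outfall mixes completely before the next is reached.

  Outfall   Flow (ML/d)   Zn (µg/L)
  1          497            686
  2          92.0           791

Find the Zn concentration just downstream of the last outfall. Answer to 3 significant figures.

Below outfall 1: Q → 4047 ML/d, C = (3550·4.000 + 497.0·686.0)/4047 = 87.75 µg/L.
Below outfall 2: Q → 4139 ML/d, C = (4047·87.75 + 92.00·791.0)/4139 = 103.4 µg/L.

103 µg/L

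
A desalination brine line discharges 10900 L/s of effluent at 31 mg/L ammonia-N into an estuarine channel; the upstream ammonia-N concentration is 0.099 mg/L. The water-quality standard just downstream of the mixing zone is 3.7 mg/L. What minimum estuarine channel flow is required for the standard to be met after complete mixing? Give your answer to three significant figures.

Set C_mix = 3.7: (Q·0.09900 + 10900·31.00) / (Q + 10900) = 3.7
→ Q = 10900·(31.00 − 3.7)/(3.7 − 0.09900) = 82640 L/s.

82600 L/s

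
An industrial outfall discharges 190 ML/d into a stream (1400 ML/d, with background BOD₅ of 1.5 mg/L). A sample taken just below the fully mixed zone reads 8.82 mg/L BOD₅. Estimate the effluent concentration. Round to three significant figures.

Mass balance: 1400·1.500 + 190.0·Cₑ = 1590·8.820
→ Cₑ = (1590·8.820 − 1400·1.500) / 190.0 = 62.76 mg/L.

62.8 mg/L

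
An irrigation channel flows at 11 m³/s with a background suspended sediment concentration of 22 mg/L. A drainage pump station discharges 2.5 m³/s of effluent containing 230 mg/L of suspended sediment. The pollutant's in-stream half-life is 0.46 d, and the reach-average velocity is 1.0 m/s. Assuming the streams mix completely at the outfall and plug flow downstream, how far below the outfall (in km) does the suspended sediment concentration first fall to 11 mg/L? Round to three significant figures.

Flow-weighted average: C = (11.00·22.00 + 2.500·230.0) / 13.50 = 817.0/13.50 = 60.52 mg/L.
Half-life 0.46 d → k = ln 2 / 0.46 = 1.507 d⁻¹.
Set 60.52·exp(−k·t) = 11 → t = ln(60.52/11)/k = 97770 s = 27.16 h.
Distance = v·t = 1.0·97770 = 97770 m = 97.77 km.

97.8 km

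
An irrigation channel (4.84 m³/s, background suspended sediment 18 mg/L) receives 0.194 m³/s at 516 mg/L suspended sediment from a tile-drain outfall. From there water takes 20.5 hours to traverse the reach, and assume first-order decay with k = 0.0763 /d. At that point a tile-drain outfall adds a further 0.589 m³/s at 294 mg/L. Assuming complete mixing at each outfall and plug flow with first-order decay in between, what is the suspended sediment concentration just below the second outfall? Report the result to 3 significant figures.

Conservation of mass: C = (4.840·18.00 + 0.1940·516.0) / 5.034 = 187.2/5.034 = 37.19 mg/L; combined flow 5.034 m³/s.
First-order decay: C = 37.19·exp(−k·t) = 37.19·0.9369 = 34.85 mg/L.
At the second outfall, C = (5.034·34.85 + 0.5890·294.0) / (5.034 + 0.5890) = 61.99 mg/L.

62.0 mg/L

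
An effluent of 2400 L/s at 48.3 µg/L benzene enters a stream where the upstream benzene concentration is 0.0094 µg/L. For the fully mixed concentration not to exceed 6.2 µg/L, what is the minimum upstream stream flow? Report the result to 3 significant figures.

16300 L/s

Set C_mix = 6.2: (Q·0.009400 + 2400·48.30) / (Q + 2400) = 6.2
→ Q = 2400·(48.30 − 6.2)/(6.2 − 0.009400) = 16320 L/s.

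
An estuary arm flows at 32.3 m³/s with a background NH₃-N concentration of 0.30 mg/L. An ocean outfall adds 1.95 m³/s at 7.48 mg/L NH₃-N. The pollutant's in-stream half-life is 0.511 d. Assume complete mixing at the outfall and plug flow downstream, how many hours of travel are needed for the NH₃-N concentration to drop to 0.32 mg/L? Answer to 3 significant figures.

Mass balance: C = (32.30·0.3000 + 1.950·7.480) / 34.25 = 24.28/34.25 = 0.7088 mg/L.
Half-life 0.511 d → k = ln 2 / 0.511 = 1.356 d⁻¹.
0.7088·exp(−k·t) = 0.32 → t = ln(0.7088/0.32)/k = 50650 s = 14.07 h.

14.1 h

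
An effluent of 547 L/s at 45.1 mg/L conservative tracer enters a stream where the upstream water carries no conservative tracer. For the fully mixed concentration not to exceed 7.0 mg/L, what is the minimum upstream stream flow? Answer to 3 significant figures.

2980 L/s

Set C_mix = 7.0: (Q·0 + 547.0·45.10) / (Q + 547.0) = 7.0
→ Q = 547.0·(45.10 − 7.0)/(7.0 − 0) = 2977 L/s.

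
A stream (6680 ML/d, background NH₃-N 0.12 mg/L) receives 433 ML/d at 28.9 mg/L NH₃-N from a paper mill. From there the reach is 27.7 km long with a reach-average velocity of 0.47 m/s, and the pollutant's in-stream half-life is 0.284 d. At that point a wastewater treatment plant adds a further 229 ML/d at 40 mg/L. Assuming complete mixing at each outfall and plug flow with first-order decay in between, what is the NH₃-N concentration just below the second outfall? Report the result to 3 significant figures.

Conservation of mass: C = (6680·0.1200 + 433.0·28.90) / 7113 = 13320/7113 = 1.872 mg/L; combined flow 7113 ML/d.
Travel time t = 27.7·1000 / 0.47 = 58940 s = 16.37 h.
Half-life 0.284 d → k = ln 2 / 0.284 = 2.441 d⁻¹.
Decay over the reach: 1.872·exp(−kt) = 1.872·0.1892 = 0.3542 mg/L.
At the second outfall, C = (7113·0.3542 + 229.0·40.00) / (7113 + 229.0) = 1.591 mg/L.

1.59 mg/L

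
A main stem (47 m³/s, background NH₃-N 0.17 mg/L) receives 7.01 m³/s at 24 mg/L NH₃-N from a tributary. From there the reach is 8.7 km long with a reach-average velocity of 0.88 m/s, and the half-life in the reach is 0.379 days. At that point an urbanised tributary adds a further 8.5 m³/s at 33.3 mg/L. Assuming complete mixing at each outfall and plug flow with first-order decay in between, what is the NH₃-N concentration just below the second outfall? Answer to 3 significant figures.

6.81 mg/L

Conservation of mass: C = (47.00·0.1700 + 7.010·24.00) / 54.01 = 176.2/54.01 = 3.263 mg/L; combined flow 54.01 m³/s.
Travel time t = 8.7·1000 / 0.88 = 9886 s = 2.746 h.
Half-life 0.379 d → k = ln 2 / 0.379 = 1.829 d⁻¹.
Decay over the reach: 3.263·exp(−kt) = 3.263·0.8112 = 2.647 mg/L.
At the second outfall, C = (54.01·2.647 + 8.500·33.30) / (54.01 + 8.500) = 6.815 mg/L.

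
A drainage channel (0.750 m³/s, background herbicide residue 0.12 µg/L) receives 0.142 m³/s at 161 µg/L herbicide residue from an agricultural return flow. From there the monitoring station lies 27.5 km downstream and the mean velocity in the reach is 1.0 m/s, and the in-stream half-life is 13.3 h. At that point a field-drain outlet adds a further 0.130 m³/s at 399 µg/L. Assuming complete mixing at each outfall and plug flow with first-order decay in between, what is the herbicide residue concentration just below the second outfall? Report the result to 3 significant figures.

65.8 µg/L

After mixing, C = (0.7500·0.1200 + 0.1420·161.0) / 0.8920 = 22.95/0.8920 = 25.73 µg/L; combined flow 0.8920 m³/s.
Travel time t = 27.5·1000 / 1.0 = 27500 s = 7.639 h.
Half-life 13.3 h → k = ln 2 / 13.3 = 0.05212 h⁻¹ = 1.251 d⁻¹.
First-order decay: C = 25.73·exp(−k·t) = 25.73·0.6716 = 17.28 µg/L.
At the second outfall, C = (0.8920·17.28 + 0.1300·399.0) / (0.8920 + 0.1300) = 65.84 µg/L.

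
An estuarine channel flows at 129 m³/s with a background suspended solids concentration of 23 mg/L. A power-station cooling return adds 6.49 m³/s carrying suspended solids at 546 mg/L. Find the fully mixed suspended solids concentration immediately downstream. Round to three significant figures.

Conservation of mass: C = (129.0·23.00 + 6.490·546.0) / 135.5 = 6511/135.5 = 48.05 mg/L.

48.1 mg/L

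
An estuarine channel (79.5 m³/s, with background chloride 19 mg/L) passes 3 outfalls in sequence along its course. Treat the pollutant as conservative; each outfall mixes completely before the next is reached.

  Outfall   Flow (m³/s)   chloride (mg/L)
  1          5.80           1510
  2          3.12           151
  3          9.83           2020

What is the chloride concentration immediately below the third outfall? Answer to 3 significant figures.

After outfall 1: Q = 79.50 + 5.800 = 85.30 m³/s; C = (79.50·19.00 + 5.800·1510)/85.30 = 120.4 mg/L.
After outfall 2: Q = 85.30 + 3.120 = 88.42 m³/s; C = (85.30·120.4 + 3.120·151.0)/88.42 = 121.5 mg/L.
After outfall 3: Q = 88.42 + 9.830 = 98.25 m³/s; C = (88.42·121.5 + 9.830·2020)/98.25 = 311.4 mg/L.

311 mg/L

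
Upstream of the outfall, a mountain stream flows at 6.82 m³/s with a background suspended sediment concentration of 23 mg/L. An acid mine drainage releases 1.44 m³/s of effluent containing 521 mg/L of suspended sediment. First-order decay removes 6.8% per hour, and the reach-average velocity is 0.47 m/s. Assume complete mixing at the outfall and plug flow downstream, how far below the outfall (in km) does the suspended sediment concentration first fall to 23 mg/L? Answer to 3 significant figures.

37.6 km

Conservation of mass: C = (6.820·23.00 + 1.440·521.0) / 8.260 = 907.1/8.260 = 109.8 mg/L.
6.8%/h lost → k = −ln(1 − 0.068) = 0.07042 h⁻¹.
Set 109.8·exp(−k·t) = 23 → t = ln(109.8/23)/k = 79920 s = 22.20 h.
Distance = v·t = 0.47·79920 = 37560 m = 37.56 km.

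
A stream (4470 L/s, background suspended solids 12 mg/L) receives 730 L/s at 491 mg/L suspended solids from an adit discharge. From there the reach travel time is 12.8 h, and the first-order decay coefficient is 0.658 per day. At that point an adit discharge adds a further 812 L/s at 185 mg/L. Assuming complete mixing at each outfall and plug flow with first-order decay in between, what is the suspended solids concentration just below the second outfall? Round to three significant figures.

73.2 mg/L

Mixed concentration C = ΣQC/ΣQ = (4470·12.00 + 730.0·491.0) / 5200 = 412100/5200 = 79.24 mg/L; combined flow 5200 L/s.
Decay over the reach: 79.24·exp(−kt) = 79.24·0.7040 = 55.79 mg/L.
Second outfall: C = (5200·55.79 + 812.0·185.0)/6012 = 73.24 mg/L.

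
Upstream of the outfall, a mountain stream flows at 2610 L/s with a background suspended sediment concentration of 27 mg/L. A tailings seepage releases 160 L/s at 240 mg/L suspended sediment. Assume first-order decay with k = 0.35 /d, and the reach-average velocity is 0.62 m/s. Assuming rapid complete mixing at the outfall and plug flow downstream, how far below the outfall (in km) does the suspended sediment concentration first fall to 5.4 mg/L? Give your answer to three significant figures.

After mixing, C = (2610·27.00 + 160.0·240.0) / 2770 = 108900/2770 = 39.30 mg/L.
Set 39.30·exp(−k·t) = 5.4 → t = ln(39.30/5.4)/k = 490000 s = 136.1 h.
Distance = v·t = 0.62·490000 = 303800 m = 303.8 km.

304 km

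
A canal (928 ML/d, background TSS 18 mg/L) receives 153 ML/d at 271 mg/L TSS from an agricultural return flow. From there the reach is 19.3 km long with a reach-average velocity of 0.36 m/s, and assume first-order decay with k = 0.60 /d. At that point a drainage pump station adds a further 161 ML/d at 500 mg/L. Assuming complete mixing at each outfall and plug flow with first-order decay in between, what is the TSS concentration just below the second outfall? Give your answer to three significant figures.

Mass balance: C = (928.0·18.00 + 153.0·271.0) / 1081 = 58170/1081 = 53.81 mg/L; combined flow 1081 ML/d.
Travel time t = 19.3·1000 / 0.36 = 53610 s = 14.89 h.
Decay over the reach: 53.81·exp(−kt) = 53.81·0.6891 = 37.08 mg/L.
At the second outfall, C = (1081·37.08 + 161.0·500.0) / (1081 + 161.0) = 97.09 mg/L.

97.1 mg/L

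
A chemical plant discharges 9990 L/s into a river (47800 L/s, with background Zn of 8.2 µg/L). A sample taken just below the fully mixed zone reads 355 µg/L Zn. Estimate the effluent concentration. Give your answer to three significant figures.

2010 µg/L

Mass balance: 47800·8.200 + 9990·Cₑ = 57790·355.0
→ Cₑ = (57790·355.0 − 47800·8.200) / 9990 = 2014 µg/L.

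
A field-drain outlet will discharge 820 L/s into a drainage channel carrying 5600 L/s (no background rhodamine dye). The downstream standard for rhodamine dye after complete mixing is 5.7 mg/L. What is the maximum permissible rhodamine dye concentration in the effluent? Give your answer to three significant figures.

44.6 mg/L

At the limit, (Qr·Cr + Qe·Cₑ)/(Qr + Qe) = 5.7:
Cₑ = (6420·5.7 − 5600·0) / 820.0 = 44.63 mg/L.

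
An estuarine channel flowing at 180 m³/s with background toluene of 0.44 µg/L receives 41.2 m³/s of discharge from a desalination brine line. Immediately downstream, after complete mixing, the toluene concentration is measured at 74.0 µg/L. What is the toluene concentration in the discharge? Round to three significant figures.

395 µg/L

Mass balance: 180.0·0.4400 + 41.20·Cₑ = 221.2·74.00
→ Cₑ = (221.2·74.00 − 180.0·0.4400) / 41.20 = 395.4 µg/L.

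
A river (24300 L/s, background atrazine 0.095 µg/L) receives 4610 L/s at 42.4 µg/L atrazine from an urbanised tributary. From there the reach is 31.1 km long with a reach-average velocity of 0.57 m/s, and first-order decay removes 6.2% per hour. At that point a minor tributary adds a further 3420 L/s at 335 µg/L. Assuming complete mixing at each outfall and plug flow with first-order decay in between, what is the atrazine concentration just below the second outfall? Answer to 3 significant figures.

37.8 µg/L

Flow-weighted average: C = (24300·0.09500 + 4610·42.40) / 28910 = 197800/28910 = 6.841 µg/L; combined flow 28910 L/s.
Travel time t = 31.1·1000 / 0.57 = 54560 s = 15.16 h.
6.2%/h lost → k = −ln(1 − 0.062) = 0.06401 h⁻¹.
Decay over the reach: 6.841·exp(−kt) = 6.841·0.3791 = 2.593 µg/L.
Second outfall: C = (28910·2.593 + 3420·335.0)/32330 = 37.76 µg/L.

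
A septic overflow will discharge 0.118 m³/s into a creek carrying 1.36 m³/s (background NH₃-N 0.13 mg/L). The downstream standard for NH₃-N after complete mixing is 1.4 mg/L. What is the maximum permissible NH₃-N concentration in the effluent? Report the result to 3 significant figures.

At the limit, (Qr·Cr + Qe·Cₑ)/(Qr + Qe) = 1.4:
Cₑ = (1.478·1.4 − 1.360·0.1300) / 0.1180 = 16.04 mg/L.

16.0 mg/L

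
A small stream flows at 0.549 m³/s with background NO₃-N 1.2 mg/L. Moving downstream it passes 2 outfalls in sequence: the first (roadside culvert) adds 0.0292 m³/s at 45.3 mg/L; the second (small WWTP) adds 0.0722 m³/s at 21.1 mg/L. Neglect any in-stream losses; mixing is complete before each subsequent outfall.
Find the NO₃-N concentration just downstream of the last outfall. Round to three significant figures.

5.39 mg/L

Outfall 1: combined Q = 0.5782 m³/s; C = (0.5490·1.200 + 0.02920·45.30)/0.5782 = 3.427 mg/L.
Outfall 2: combined Q = 0.6504 m³/s; C = (0.5782·3.427 + 0.07220·21.10)/0.6504 = 5.389 mg/L.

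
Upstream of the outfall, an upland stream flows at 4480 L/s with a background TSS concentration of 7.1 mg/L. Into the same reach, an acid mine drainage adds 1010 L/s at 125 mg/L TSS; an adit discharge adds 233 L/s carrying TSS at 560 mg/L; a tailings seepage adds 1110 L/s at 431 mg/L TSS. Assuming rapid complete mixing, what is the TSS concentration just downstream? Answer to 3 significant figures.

Conservation of mass: C = (4480·7.100 + 1010·125.0 + 233.0·560.0 + 1110·431.0) / 6833 = 766900/6833 = 112.2 mg/L.

112 mg/L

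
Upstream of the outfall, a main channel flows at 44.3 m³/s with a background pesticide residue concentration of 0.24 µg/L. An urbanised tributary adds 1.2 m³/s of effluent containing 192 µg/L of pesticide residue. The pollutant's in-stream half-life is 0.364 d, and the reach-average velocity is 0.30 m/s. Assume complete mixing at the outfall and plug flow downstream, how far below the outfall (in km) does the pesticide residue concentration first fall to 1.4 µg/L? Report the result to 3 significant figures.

18.1 km

Mass balance: C = (44.30·0.2400 + 1.200·192.0) / 45.50 = 241.0/45.50 = 5.297 µg/L.
Half-life 0.364 d → k = ln 2 / 0.364 = 1.904 d⁻¹.
Set 5.297·exp(−k·t) = 1.4 → t = ln(5.297/1.4)/k = 60380 s = 16.77 h.
Distance = v·t = 0.30·60380 = 18110 m = 18.11 km.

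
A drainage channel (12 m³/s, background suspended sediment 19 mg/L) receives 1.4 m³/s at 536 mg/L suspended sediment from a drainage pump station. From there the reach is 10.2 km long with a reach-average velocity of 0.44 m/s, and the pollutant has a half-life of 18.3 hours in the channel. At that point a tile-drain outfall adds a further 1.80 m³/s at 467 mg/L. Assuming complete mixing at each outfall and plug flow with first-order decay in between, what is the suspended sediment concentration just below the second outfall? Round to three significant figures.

106 mg/L

After mixing, C = (12.00·19.00 + 1.400·536.0) / 13.40 = 978.4/13.40 = 73.01 mg/L; combined flow 13.40 m³/s.
Travel time t = 10.2·1000 / 0.44 = 23180 s = 6.439 h.
Half-life 18.3 h → k = ln 2 / 18.3 = 0.03788 h⁻¹ = 0.9090 d⁻¹.
After decay, C = 73.01 × e^(−kt) = 73.01 × 0.7836 = 57.21 mg/L.
Second outfall: C = (13.40·57.21 + 1.800·467.0)/15.20 = 105.7 mg/L.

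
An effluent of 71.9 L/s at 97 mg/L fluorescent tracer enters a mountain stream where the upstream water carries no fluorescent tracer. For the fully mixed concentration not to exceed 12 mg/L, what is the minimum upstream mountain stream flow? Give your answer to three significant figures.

509 L/s

Set C_mix = 12: (Q·0 + 71.90·97.00) / (Q + 71.90) = 12
→ Q = 71.90·(97.00 − 12)/(12 − 0) = 509.3 L/s.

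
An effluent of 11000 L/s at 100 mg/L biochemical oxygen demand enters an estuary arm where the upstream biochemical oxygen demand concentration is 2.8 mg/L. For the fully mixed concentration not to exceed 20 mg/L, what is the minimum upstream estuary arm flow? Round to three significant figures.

Set C_mix = 20: (Q·2.800 + 11000·100.0) / (Q + 11000) = 20
→ Q = 11000·(100.0 − 20)/(20 − 2.800) = 51160 L/s.

51200 L/s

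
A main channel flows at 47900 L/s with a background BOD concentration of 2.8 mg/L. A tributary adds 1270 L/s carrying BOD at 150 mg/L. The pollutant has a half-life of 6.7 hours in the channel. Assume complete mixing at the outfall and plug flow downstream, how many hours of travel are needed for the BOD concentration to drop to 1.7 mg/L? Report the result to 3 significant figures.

Flow-weighted average: C = (47900·2.800 + 1270·150.0) / 49170 = 324600/49170 = 6.602 mg/L.
Half-life 6.7 h → k = ln 2 / 6.7 = 0.1035 h⁻¹ = 2.483 d⁻¹.
6.602·exp(−k·t) = 1.7 → t = ln(6.602/1.7)/k = 47210 s = 13.11 h.

13.1 h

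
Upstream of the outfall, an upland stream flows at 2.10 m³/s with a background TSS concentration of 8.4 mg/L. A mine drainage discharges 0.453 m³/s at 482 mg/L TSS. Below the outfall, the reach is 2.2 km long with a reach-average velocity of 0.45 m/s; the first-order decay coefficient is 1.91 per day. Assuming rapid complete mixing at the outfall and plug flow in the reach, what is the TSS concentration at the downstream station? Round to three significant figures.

Conservation of mass: C = (2.100·8.400 + 0.4530·482.0) / 2.553 = 236.0/2.553 = 92.43 mg/L.
Travel time t = 2.2·1000 / 0.45 = 4889 s = 1.358 h.
After decay, C = 92.43 × e^(−kt) = 92.43 × 0.8976 = 82.97 mg/L.

83.0 mg/L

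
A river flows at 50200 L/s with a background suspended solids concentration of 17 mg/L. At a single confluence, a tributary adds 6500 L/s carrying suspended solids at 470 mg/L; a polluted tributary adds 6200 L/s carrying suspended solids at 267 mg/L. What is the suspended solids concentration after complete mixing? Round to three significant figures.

88.5 mg/L

Mixed concentration C = ΣQC/ΣQ = (50200·17.00 + 6500·470.0 + 6200·267.0) / 62900 = 5564000/62900 = 88.45 mg/L.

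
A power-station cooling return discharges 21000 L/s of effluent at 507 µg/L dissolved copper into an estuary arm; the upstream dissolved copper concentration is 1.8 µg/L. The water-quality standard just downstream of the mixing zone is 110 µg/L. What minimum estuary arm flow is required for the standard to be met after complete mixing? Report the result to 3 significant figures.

Set C_mix = 110: (Q·1.800 + 21000·507.0) / (Q + 21000) = 110
→ Q = 21000·(507.0 − 110)/(110 − 1.800) = 77050 L/s.

77100 L/s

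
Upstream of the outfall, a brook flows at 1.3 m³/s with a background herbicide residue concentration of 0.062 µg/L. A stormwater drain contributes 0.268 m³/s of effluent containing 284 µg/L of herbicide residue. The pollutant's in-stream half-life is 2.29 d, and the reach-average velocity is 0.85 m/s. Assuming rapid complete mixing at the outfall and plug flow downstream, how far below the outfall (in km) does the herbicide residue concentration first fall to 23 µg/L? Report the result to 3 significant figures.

181 km

Mass balance: C = (1.300·0.06200 + 0.2680·284.0) / 1.568 = 76.19/1.568 = 48.59 µg/L.
Half-life 2.29 d → k = ln 2 / 2.29 = 0.3027 d⁻¹.
Set 48.59·exp(−k·t) = 23 → t = ln(48.59/23)/k = 213500 s = 59.31 h.
Distance = v·t = 0.85·213500 = 181500 m = 181.5 km.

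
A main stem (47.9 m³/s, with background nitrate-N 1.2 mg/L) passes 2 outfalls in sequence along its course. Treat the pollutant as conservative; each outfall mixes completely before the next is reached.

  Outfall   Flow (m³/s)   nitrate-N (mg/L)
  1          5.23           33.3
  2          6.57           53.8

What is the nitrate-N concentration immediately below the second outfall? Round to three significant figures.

9.80 mg/L

Outfall 1: combined Q = 53.13 m³/s; C = (47.90·1.200 + 5.230·33.30)/53.13 = 4.360 mg/L.
Outfall 2: combined Q = 59.70 m³/s; C = (53.13·4.360 + 6.570·53.80)/59.70 = 9.801 mg/L.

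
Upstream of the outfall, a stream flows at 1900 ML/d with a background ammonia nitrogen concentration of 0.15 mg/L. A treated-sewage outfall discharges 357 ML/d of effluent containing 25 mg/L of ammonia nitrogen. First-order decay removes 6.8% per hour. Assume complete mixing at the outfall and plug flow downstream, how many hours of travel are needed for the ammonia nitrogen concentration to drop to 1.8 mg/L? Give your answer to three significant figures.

11.6 h

After mixing, C = (1900·0.1500 + 357.0·25.00) / 2257 = 9210/2257 = 4.081 mg/L.
6.8%/h lost → k = −ln(1 − 0.068) = 0.07042 h⁻¹.
4.081·exp(−k·t) = 1.8 → t = ln(4.081/1.8)/k = 41840 s = 11.62 h.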